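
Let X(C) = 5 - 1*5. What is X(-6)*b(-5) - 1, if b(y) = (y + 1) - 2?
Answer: -1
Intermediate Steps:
b(y) = -1 + y (b(y) = (1 + y) - 2 = -1 + y)
X(C) = 0 (X(C) = 5 - 5 = 0)
X(-6)*b(-5) - 1 = 0*(-1 - 5) - 1 = 0*(-6) - 1 = 0 - 1 = -1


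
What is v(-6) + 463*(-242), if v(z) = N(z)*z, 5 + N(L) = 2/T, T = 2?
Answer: -112022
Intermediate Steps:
N(L) = -4 (N(L) = -5 + 2/2 = -5 + 2*(1/2) = -5 + 1 = -4)
v(z) = -4*z
v(-6) + 463*(-242) = -4*(-6) + 463*(-242) = 24 - 112046 = -112022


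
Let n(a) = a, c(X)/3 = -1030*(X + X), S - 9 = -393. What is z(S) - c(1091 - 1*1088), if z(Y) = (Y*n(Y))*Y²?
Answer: 21743290476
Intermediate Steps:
S = -384 (S = 9 - 393 = -384)
c(X) = -6180*X (c(X) = 3*(-1030*(X + X)) = 3*(-2060*X) = -6180*X)
z(Y) = Y⁴ (z(Y) = (Y*Y)*Y² = Y²*Y² = Y⁴)
z(S) - c(1091 - 1*1088) = (-384)⁴ - (-6180)*(1091 - 1*1088) = 21743271936 - (-6180)*(1091 - 1088) = 21743271936 - (-6180)*3 = 21743271936 - 1*(-18540) = 21743271936 + 18540 = 21743290476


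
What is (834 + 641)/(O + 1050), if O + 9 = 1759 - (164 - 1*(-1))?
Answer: 295/527 ≈ 0.55977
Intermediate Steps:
O = 1585 (O = -9 + (1759 - (164 - 1*(-1))) = -9 + (1759 - (164 + 1)) = -9 + (1759 - 1*165) = -9 + (1759 - 165) = -9 + 1594 = 1585)
(834 + 641)/(O + 1050) = (834 + 641)/(1585 + 1050) = 1475/2635 = 1475*(1/2635) = 295/527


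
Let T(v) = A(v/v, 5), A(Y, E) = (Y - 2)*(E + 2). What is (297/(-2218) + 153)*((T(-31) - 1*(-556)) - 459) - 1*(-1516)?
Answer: 16938809/1109 ≈ 15274.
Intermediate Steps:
A(Y, E) = (-2 + Y)*(2 + E)
T(v) = -7 (T(v) = -4 - 2*5 + 2*(v/v) + 5*(v/v) = -4 - 10 + 2*1 + 5*1 = -4 - 10 + 2 + 5 = -7)
(297/(-2218) + 153)*((T(-31) - 1*(-556)) - 459) - 1*(-1516) = (297/(-2218) + 153)*((-7 - 1*(-556)) - 459) - 1*(-1516) = (297*(-1/2218) + 153)*((-7 + 556) - 459) + 1516 = (-297/2218 + 153)*(549 - 459) + 1516 = (339057/2218)*90 + 1516 = 15257565/1109 + 1516 = 16938809/1109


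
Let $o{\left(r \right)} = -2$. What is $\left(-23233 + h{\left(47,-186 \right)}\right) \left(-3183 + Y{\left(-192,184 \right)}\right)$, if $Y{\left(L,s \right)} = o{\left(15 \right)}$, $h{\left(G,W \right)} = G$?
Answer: $73847410$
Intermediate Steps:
$Y{\left(L,s \right)} = -2$
$\left(-23233 + h{\left(47,-186 \right)}\right) \left(-3183 + Y{\left(-192,184 \right)}\right) = \left(-23233 + 47\right) \left(-3183 - 2\right) = \left(-23186\right) \left(-3185\right) = 73847410$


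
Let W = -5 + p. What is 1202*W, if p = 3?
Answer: -2404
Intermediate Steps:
W = -2 (W = -5 + 3 = -2)
1202*W = 1202*(-2) = -2404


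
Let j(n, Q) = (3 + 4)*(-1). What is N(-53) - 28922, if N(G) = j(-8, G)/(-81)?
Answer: -2342675/81 ≈ -28922.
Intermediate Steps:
j(n, Q) = -7 (j(n, Q) = 7*(-1) = -7)
N(G) = 7/81 (N(G) = -7/(-81) = -7*(-1/81) = 7/81)
N(-53) - 28922 = 7/81 - 28922 = -2342675/81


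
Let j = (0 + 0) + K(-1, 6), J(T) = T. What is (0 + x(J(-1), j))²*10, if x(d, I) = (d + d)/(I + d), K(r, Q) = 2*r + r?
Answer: 5/2 ≈ 2.5000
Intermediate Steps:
K(r, Q) = 3*r
j = -3 (j = (0 + 0) + 3*(-1) = 0 - 3 = -3)
x(d, I) = 2*d/(I + d) (x(d, I) = (2*d)/(I + d) = 2*d/(I + d))
(0 + x(J(-1), j))²*10 = (0 + 2*(-1)/(-3 - 1))²*10 = (0 + 2*(-1)/(-4))²*10 = (0 + 2*(-1)*(-¼))²*10 = (0 + ½)²*10 = (½)²*10 = (¼)*10 = 5/2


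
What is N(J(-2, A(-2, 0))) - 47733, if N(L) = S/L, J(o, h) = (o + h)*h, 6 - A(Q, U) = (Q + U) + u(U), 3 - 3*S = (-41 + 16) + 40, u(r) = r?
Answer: -572797/12 ≈ -47733.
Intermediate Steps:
S = -4 (S = 1 - ((-41 + 16) + 40)/3 = 1 - (-25 + 40)/3 = 1 - 1/3*15 = 1 - 5 = -4)
A(Q, U) = 6 - Q - 2*U (A(Q, U) = 6 - ((Q + U) + U) = 6 - (Q + 2*U) = 6 + (-Q - 2*U) = 6 - Q - 2*U)
J(o, h) = h*(h + o) (J(o, h) = (h + o)*h = h*(h + o))
N(L) = -4/L
N(J(-2, A(-2, 0))) - 47733 = -4*1/(((6 - 1*(-2) - 2*0) - 2)*(6 - 1*(-2) - 2*0)) - 47733 = -4*1/(((6 + 2 + 0) - 2)*(6 + 2 + 0)) - 47733 = -4*1/(8*(8 - 2)) - 47733 = -4/(8*6) - 47733 = -4/48 - 47733 = -4*1/48 - 47733 = -1/12 - 47733 = -572797/12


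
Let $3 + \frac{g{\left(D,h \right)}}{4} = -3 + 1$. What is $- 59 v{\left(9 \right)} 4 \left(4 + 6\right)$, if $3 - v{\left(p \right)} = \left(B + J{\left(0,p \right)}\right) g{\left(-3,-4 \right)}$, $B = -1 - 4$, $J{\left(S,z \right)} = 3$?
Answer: $87320$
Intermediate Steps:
$B = -5$ ($B = -1 - 4 = -5$)
$g{\left(D,h \right)} = -20$ ($g{\left(D,h \right)} = -12 + 4 \left(-3 + 1\right) = -12 + 4 \left(-2\right) = -12 - 8 = -20$)
$v{\left(p \right)} = -37$ ($v{\left(p \right)} = 3 - \left(-5 + 3\right) \left(-20\right) = 3 - \left(-2\right) \left(-20\right) = 3 - 40 = -37$)
$- 59 v{\left(9 \right)} 4 \left(4 + 6\right) = \left(-59\right) \left(-37\right) 4 \left(4 + 6\right) = 2183 \cdot 4 \cdot 10 = 2183 \cdot 40 = 87320$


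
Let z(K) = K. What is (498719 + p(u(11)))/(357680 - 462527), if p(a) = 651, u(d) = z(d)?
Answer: -499370/104847 ≈ -4.7628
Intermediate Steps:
u(d) = d
(498719 + p(u(11)))/(357680 - 462527) = (498719 + 651)/(357680 - 462527) = 499370/(-104847) = 499370*(-1/104847) = -499370/104847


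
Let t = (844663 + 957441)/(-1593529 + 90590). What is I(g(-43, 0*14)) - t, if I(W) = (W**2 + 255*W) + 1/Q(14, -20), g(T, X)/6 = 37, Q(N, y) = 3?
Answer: 477463576649/4508817 ≈ 1.0590e+5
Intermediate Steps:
g(T, X) = 222 (g(T, X) = 6*37 = 222)
t = -1802104/1502939 (t = 1802104/(-1502939) = 1802104*(-1/1502939) = -1802104/1502939 ≈ -1.1991)
I(W) = 1/3 + W**2 + 255*W (I(W) = (W**2 + 255*W) + 1/3 = 1/3 + W**2 + 255*W)
I(g(-43, 0*14)) - t = (1/3 + 222**2 + 255*222) - 1*(-1802104/1502939) = (1/3 + 49284 + 56610) + 1802104/1502939 = 317683/3 + 1802104/1502939 = 477463576649/4508817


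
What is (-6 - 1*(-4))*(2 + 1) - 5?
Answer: -11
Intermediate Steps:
(-6 - 1*(-4))*(2 + 1) - 5 = (-6 + 4)*3 - 5 = -2*3 - 5 = -6 - 5 = -11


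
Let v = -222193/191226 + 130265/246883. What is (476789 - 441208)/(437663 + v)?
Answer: 239970710020314/2951748085945775 ≈ 0.081298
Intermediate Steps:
v = -4277945647/6744349794 (v = -222193*1/191226 + 130265*(1/246883) = -222193/191226 + 130265/246883 = -4277945647/6744349794 ≈ -0.63430)
(476789 - 441208)/(437663 + v) = (476789 - 441208)/(437663 - 4277945647/6744349794) = 35581/(2951748085945775/6744349794) = 35581*(6744349794/2951748085945775) = 239970710020314/2951748085945775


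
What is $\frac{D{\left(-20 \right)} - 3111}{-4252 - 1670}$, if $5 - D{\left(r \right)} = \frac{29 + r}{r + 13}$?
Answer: $\frac{21733}{41454} \approx 0.52427$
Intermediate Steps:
$D{\left(r \right)} = 5 - \frac{29 + r}{13 + r}$ ($D{\left(r \right)} = 5 - \frac{29 + r}{r + 13} = 5 - \frac{29 + r}{13 + r}$)
$\frac{D{\left(-20 \right)} - 3111}{-4252 - 1670} = \frac{\frac{4 \left(9 - 20\right)}{13 - 20} - 3111}{-4252 - 1670} = \frac{4 \frac{1}{-7} \left(-11\right) - 3111}{-5922} = \left(4 \left(- \frac{1}{7}\right) \left(-11\right) - 3111\right) \left(- \frac{1}{5922}\right) = \left(\frac{44}{7} - 3111\right) \left(- \frac{1}{5922}\right) = \left(- \frac{21733}{7}\right) \left(- \frac{1}{5922}\right) = \frac{21733}{41454}$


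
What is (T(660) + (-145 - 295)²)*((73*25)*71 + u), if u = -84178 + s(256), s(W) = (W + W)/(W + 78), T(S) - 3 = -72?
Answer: 1467265920705/167 ≈ 8.7860e+9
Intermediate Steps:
T(S) = -69 (T(S) = 3 - 72 = -69)
s(W) = 2*W/(78 + W) (s(W) = (2*W)/(78 + W) = 2*W/(78 + W))
u = -14057470/167 (u = -84178 + 2*256/(78 + 256) = -84178 + 2*256/334 = -84178 + 2*256*(1/334) = -84178 + 256/167 = -14057470/167 ≈ -84177.)
(T(660) + (-145 - 295)²)*((73*25)*71 + u) = (-69 + (-145 - 295)²)*((73*25)*71 - 14057470/167) = (-69 + (-440)²)*(1825*71 - 14057470/167) = (-69 + 193600)*(129575 - 14057470/167) = 193531*(7581555/167) = 1467265920705/167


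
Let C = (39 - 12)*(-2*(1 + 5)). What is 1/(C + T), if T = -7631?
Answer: -1/7955 ≈ -0.00012571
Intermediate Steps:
C = -324 (C = 27*(-2*6) = 27*(-12) = -324)
1/(C + T) = 1/(-324 - 7631) = 1/(-7955) = -1/7955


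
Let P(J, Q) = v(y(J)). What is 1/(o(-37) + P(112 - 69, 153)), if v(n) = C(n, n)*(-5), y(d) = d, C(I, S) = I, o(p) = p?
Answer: -1/252 ≈ -0.0039683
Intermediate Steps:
v(n) = -5*n (v(n) = n*(-5) = -5*n)
P(J, Q) = -5*J
1/(o(-37) + P(112 - 69, 153)) = 1/(-37 - 5*(112 - 69)) = 1/(-37 - 5*43) = 1/(-37 - 215) = 1/(-252) = -1/252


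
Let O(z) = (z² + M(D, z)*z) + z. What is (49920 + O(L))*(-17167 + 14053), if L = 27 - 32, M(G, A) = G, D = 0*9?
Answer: -155513160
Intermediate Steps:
D = 0
L = -5
O(z) = z + z² (O(z) = (z² + 0*z) + z = (z² + 0) + z = z² + z = z + z²)
(49920 + O(L))*(-17167 + 14053) = (49920 - 5*(1 - 5))*(-17167 + 14053) = (49920 - 5*(-4))*(-3114) = (49920 + 20)*(-3114) = 49940*(-3114) = -155513160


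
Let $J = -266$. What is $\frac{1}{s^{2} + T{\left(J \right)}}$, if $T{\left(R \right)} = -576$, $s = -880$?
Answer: $\frac{1}{773824} \approx 1.2923 \cdot 10^{-6}$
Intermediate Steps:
$\frac{1}{s^{2} + T{\left(J \right)}} = \frac{1}{\left(-880\right)^{2} - 576} = \frac{1}{774400 - 576} = \frac{1}{773824}$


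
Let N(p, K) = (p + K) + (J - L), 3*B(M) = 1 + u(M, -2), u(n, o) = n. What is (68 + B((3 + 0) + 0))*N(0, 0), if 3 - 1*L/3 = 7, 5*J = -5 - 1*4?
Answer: 3536/5 ≈ 707.20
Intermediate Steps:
J = -9/5 (J = (-5 - 1*4)/5 = (-5 - 4)/5 = (⅕)*(-9) = -9/5 ≈ -1.8000)
L = -12 (L = 9 - 3*7 = 9 - 21 = -12)
B(M) = ⅓ + M/3 (B(M) = (1 + M)/3 = ⅓ + M/3)
N(p, K) = 51/5 + K + p (N(p, K) = (p + K) + (-9/5 - 1*(-12)) = (K + p) + (-9/5 + 12) = (K + p) + 51/5 = 51/5 + K + p)
(68 + B((3 + 0) + 0))*N(0, 0) = (68 + (⅓ + ((3 + 0) + 0)/3))*(51/5 + 0 + 0) = (68 + (⅓ + (3 + 0)/3))*(51/5) = (68 + (⅓ + (⅓)*3))*(51/5) = (68 + (⅓ + 1))*(51/5) = (68 + 4/3)*(51/5) = (208/3)*(51/5) = 3536/5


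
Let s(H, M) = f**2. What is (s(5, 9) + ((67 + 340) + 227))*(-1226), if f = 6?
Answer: -821420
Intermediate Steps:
s(H, M) = 36 (s(H, M) = 6**2 = 36)
(s(5, 9) + ((67 + 340) + 227))*(-1226) = (36 + ((67 + 340) + 227))*(-1226) = (36 + (407 + 227))*(-1226) = (36 + 634)*(-1226) = 670*(-1226) = -821420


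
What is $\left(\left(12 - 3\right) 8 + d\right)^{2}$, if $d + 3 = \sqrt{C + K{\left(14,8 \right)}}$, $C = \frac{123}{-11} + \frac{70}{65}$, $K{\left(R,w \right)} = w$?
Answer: $\frac{\left(9867 + i \sqrt{43043}\right)^{2}}{20449} \approx 4758.9 + 200.21 i$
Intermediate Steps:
$C = - \frac{1445}{143}$ ($C = 123 \left(- \frac{1}{11}\right) + 70 \cdot \frac{1}{65} = - \frac{123}{11} + \frac{14}{13} = - \frac{1445}{143} \approx -10.105$)
$d = -3 + \frac{i \sqrt{43043}}{143}$ ($d = -3 + \sqrt{- \frac{1445}{143} + 8} = -3 + \sqrt{- \frac{301}{143}} = -3 + \frac{i \sqrt{43043}}{143} \approx -3.0 + 1.4508 i$)
$\left(\left(12 - 3\right) 8 + d\right)^{2} = \left(\left(12 - 3\right) 8 - \left(3 - \frac{i \sqrt{43043}}{143}\right)\right)^{2} = \left(9 \cdot 8 - \left(3 - \frac{i \sqrt{43043}}{143}\right)\right)^{2} = \left(72 - \left(3 - \frac{i \sqrt{43043}}{143}\right)\right)^{2} = \left(69 + \frac{i \sqrt{43043}}{143}\right)^{2}$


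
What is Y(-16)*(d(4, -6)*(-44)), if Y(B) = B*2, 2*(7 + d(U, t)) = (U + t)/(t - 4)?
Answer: -48576/5 ≈ -9715.2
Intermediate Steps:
d(U, t) = -7 + (U + t)/(2*(-4 + t)) (d(U, t) = -7 + ((U + t)/(t - 4))/2 = -7 + ((U + t)/(-4 + t))/2 = -7 + (U + t)/(2*(-4 + t)))
Y(B) = 2*B
Y(-16)*(d(4, -6)*(-44)) = (2*(-16))*(((56 + 4 - 13*(-6))/(2*(-4 - 6)))*(-44)) = -32*(½)*(56 + 4 + 78)/(-10)*(-44) = -32*(½)*(-⅒)*138*(-44) = -(-1104)*(-44)/5 = -32*1518/5 = -48576/5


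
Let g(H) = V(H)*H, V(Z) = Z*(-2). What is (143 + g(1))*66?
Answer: 9306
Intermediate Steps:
V(Z) = -2*Z
g(H) = -2*H² (g(H) = (-2*H)*H = -2*H²)
(143 + g(1))*66 = (143 - 2*1²)*66 = (143 - 2*1)*66 = (143 - 2)*66 = 141*66 = 9306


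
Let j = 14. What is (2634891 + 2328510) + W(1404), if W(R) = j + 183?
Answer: 4963598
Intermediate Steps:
W(R) = 197 (W(R) = 14 + 183 = 197)
(2634891 + 2328510) + W(1404) = (2634891 + 2328510) + 197 = 4963401 + 197 = 4963598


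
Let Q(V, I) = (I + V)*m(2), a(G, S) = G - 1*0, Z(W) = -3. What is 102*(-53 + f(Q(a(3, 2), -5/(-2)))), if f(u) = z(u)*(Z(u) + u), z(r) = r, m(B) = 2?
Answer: 3570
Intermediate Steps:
a(G, S) = G (a(G, S) = G + 0 = G)
Q(V, I) = 2*I + 2*V (Q(V, I) = (I + V)*2 = 2*I + 2*V)
f(u) = u*(-3 + u)
102*(-53 + f(Q(a(3, 2), -5/(-2)))) = 102*(-53 + (2*(-5/(-2)) + 2*3)*(-3 + (2*(-5/(-2)) + 2*3))) = 102*(-53 + (2*(-5*(-½)) + 6)*(-3 + (2*(-5*(-½)) + 6))) = 102*(-53 + (2*(5/2) + 6)*(-3 + (2*(5/2) + 6))) = 102*(-53 + (5 + 6)*(-3 + (5 + 6))) = 102*(-53 + 11*(-3 + 11)) = 102*(-53 + 11*8) = 102*(-53 + 88) = 102*35 = 3570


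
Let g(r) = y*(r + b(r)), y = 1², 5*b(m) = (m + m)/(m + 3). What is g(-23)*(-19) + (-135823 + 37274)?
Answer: -4906037/50 ≈ -98121.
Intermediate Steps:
b(m) = 2*m/(5*(3 + m)) (b(m) = ((m + m)/(m + 3))/5 = ((2*m)/(3 + m))/5 = (2*m/(3 + m))/5 = 2*m/(5*(3 + m)))
y = 1
g(r) = r + 2*r/(5*(3 + r)) (g(r) = 1*(r + 2*r/(5*(3 + r))) = r + 2*r/(5*(3 + r)))
g(-23)*(-19) + (-135823 + 37274) = ((⅕)*(-23)*(17 + 5*(-23))/(3 - 23))*(-19) + (-135823 + 37274) = ((⅕)*(-23)*(17 - 115)/(-20))*(-19) - 98549 = ((⅕)*(-23)*(-1/20)*(-98))*(-19) - 98549 = -1127/50*(-19) - 98549 = 21413/50 - 98549 = -4906037/50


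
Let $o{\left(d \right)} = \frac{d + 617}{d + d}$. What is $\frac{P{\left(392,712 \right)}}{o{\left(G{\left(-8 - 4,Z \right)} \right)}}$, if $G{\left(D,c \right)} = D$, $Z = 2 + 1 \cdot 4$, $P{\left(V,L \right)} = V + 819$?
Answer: $- \frac{29064}{605} \approx -48.04$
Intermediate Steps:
$P{\left(V,L \right)} = 819 + V$
$Z = 6$ ($Z = 2 + 4 = 6$)
$o{\left(d \right)} = \frac{617 + d}{2 d}$
$\frac{P{\left(392,712 \right)}}{o{\left(G{\left(-8 - 4,Z \right)} \right)}} = \frac{819 + 392}{\frac{1}{2} \frac{1}{-8 - 4} \left(617 - 12\right)} = \frac{1211}{\frac{1}{2} \frac{1}{-12} \left(617 - 12\right)} = \frac{1211}{\frac{1}{2} \left(- \frac{1}{12}\right) 605} = \frac{1211}{- \frac{605}{24}} = 1211 \left(- \frac{24}{605}\right) = - \frac{29064}{605}$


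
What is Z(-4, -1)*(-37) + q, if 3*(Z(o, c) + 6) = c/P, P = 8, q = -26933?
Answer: -641027/24 ≈ -26709.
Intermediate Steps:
Z(o, c) = -6 + c/24 (Z(o, c) = -6 + (c/8)/3 = -6 + c/24)
Z(-4, -1)*(-37) + q = (-6 + (1/24)*(-1))*(-37) - 26933 = (-6 - 1/24)*(-37) - 26933 = -145/24*(-37) - 26933 = 5365/24 - 26933 = -641027/24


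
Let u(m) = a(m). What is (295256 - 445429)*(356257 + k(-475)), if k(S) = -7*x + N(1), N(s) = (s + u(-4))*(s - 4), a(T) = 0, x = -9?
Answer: -53509192841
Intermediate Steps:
u(m) = 0
N(s) = s*(-4 + s) (N(s) = (s + 0)*(s - 4) = s*(-4 + s))
k(S) = 60 (k(S) = -7*(-9) + 1*(-4 + 1) = 63 + 1*(-3) = 63 - 3 = 60)
(295256 - 445429)*(356257 + k(-475)) = (295256 - 445429)*(356257 + 60) = -150173*356317 = -53509192841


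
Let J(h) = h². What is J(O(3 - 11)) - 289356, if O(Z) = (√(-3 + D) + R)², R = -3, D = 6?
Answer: -289356 + (3 - √3)⁴ ≈ -2.8935e+5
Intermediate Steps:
O(Z) = (-3 + √3)² (O(Z) = (√(-3 + 6) - 3)² = (√3 - 3)² = (-3 + √3)²)
J(O(3 - 11)) - 289356 = ((3 - √3)²)² - 289356 = (3 - √3)⁴ - 289356 = -289356 + (3 - √3)⁴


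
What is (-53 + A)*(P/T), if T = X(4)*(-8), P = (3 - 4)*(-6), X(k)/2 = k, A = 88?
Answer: -105/32 ≈ -3.2813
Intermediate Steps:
X(k) = 2*k
P = 6 (P = -1*(-6) = 6)
T = -64 (T = (2*4)*(-8) = 8*(-8) = -64)
(-53 + A)*(P/T) = (-53 + 88)*(6/(-64)) = 35*(6*(-1/64)) = 35*(-3/32) = -105/32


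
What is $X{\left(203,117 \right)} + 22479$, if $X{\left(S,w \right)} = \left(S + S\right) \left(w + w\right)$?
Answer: $117483$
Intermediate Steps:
$X{\left(S,w \right)} = 4 S w$ ($X{\left(S,w \right)} = 2 S 2 w = 4 S w$)
$X{\left(203,117 \right)} + 22479 = 4 \cdot 203 \cdot 117 + 22479 = 95004 + 22479 = 117483$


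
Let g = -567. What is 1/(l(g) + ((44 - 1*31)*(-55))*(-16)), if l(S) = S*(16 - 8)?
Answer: 1/6904 ≈ 0.00014484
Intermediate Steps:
l(S) = 8*S (l(S) = S*8 = 8*S)
1/(l(g) + ((44 - 1*31)*(-55))*(-16)) = 1/(8*(-567) + ((44 - 1*31)*(-55))*(-16)) = 1/(-4536 + ((44 - 31)*(-55))*(-16)) = 1/(-4536 + (13*(-55))*(-16)) = 1/(-4536 - 715*(-16)) = 1/(-4536 + 11440) = 1/6904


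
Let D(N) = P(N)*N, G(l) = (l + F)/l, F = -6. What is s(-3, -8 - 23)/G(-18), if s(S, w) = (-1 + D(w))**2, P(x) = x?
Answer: 691200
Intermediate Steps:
G(l) = (-6 + l)/l (G(l) = (l - 6)/l = (-6 + l)/l)
D(N) = N**2 (D(N) = N*N = N**2)
s(S, w) = (-1 + w**2)**2
s(-3, -8 - 23)/G(-18) = (-1 + (-8 - 23)**2)**2/(((-6 - 18)/(-18))) = (-1 + (-31)**2)**2/((-1/18*(-24))) = (-1 + 961)**2/(4/3) = 960**2*(3/4) = 921600*(3/4) = 691200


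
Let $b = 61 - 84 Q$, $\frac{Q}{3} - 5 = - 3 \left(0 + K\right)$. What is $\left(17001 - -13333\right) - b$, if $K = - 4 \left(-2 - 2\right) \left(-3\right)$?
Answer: $67821$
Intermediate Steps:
$K = -48$ ($K = \left(-4\right) \left(-4\right) \left(-3\right) = 16 \left(-3\right) = -48$)
$Q = 447$ ($Q = 15 + 3 \left(- 3 \left(0 - 48\right)\right) = 15 + 3 \left(\left(-3\right) \left(-48\right)\right) = 15 + 3 \cdot 144 = 15 + 432 = 447$)
$b = -37487$ ($b = 61 - 37548 = -37487$)
$\left(17001 - -13333\right) - b = \left(17001 - -13333\right) - -37487 = \left(17001 + 13333\right) + 37487 = 30334 + 37487 = 67821$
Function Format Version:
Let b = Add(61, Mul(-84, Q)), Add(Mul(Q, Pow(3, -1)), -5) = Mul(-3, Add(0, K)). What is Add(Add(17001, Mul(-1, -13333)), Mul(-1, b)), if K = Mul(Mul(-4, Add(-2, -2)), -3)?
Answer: 67821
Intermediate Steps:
K = -48 (K = Mul(Mul(-4, -4), -3) = Mul(16, -3) = -48)
Q = 447 (Q = Add(15, Mul(3, Mul(-3, Add(0, -48)))) = Add(15, Mul(3, Mul(-3, -48))) = Add(15, Mul(3, 144)) = Add(15, 432) = 447)
b = -37487 (b = Add(61, Mul(-84, 447)) = Add(61, -37548) = -37487)
Add(Add(17001, Mul(-1, -13333)), Mul(-1, b)) = Add(Add(17001, Mul(-1, -13333)), Mul(-1, -37487)) = Add(Add(17001, 13333), 37487) = Add(30334, 37487) = 67821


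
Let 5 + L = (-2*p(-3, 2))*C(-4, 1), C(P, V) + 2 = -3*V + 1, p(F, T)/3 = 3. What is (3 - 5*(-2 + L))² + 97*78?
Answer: 111250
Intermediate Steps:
p(F, T) = 9 (p(F, T) = 3*3 = 9)
C(P, V) = -1 - 3*V (C(P, V) = -2 + (-3*V + 1) = -2 + (1 - 3*V) = -1 - 3*V)
L = 67 (L = -5 + (-2*9)*(-1 - 3*1) = -5 - 18*(-1 - 3) = -5 - 18*(-4) = -5 + 72 = 67)
(3 - 5*(-2 + L))² + 97*78 = (3 - 5*(-2 + 67))² + 97*78 = (3 - 5*65)² + 7566 = (3 - 325)² + 7566 = (-322)² + 7566 = 103684 + 7566 = 111250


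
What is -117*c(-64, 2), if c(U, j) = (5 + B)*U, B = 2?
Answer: 52416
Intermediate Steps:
c(U, j) = 7*U (c(U, j) = (5 + 2)*U = 7*U)
-117*c(-64, 2) = -819*(-64) = -117*(-448) = 52416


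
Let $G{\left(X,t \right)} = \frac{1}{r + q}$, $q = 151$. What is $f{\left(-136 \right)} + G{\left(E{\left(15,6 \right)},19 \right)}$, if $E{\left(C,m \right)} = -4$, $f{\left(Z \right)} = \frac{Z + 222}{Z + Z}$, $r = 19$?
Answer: $- \frac{211}{680} \approx -0.31029$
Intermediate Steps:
$f{\left(Z \right)} = \frac{222 + Z}{2 Z}$
$G{\left(X,t \right)} = \frac{1}{170}$ ($G{\left(X,t \right)} = \frac{1}{19 + 151} = \frac{1}{170}$)
$f{\left(-136 \right)} + G{\left(E{\left(15,6 \right)},19 \right)} = \frac{222 - 136}{2 \left(-136\right)} + \frac{1}{170} = \frac{1}{2} \left(- \frac{1}{136}\right) 86 + \frac{1}{170} = - \frac{43}{136} + \frac{1}{170} = - \frac{211}{680}$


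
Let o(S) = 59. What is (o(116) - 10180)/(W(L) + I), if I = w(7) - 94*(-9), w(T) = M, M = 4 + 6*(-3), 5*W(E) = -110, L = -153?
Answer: -10121/810 ≈ -12.495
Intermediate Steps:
W(E) = -22 (W(E) = (1/5)*(-110) = -22)
M = -14 (M = 4 - 18 = -14)
w(T) = -14
I = 832 (I = -14 - 94*(-9) = -14 + 846 = 832)
(o(116) - 10180)/(W(L) + I) = (59 - 10180)/(-22 + 832) = -10121/810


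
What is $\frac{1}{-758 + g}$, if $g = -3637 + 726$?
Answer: $- \frac{1}{3669} \approx -0.00027255$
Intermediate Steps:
$g = -2911$
$\frac{1}{-758 + g} = \frac{1}{-758 - 2911} = \frac{1}{-3669} = - \frac{1}{3669}$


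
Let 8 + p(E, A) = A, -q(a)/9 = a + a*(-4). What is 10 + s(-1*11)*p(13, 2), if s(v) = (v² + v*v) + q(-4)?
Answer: -794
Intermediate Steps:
q(a) = 27*a (q(a) = -9*(a + a*(-4)) = -9*(a - 4*a) = -(-27)*a = 27*a)
p(E, A) = -8 + A
s(v) = -108 + 2*v² (s(v) = (v² + v*v) + 27*(-4) = (v² + v²) - 108 = 2*v² - 108 = -108 + 2*v²)
10 + s(-1*11)*p(13, 2) = 10 + (-108 + 2*(-1*11)²)*(-8 + 2) = 10 + (-108 + 2*(-11)²)*(-6) = 10 + (-108 + 2*121)*(-6) = 10 + (-108 + 242)*(-6) = 10 + 134*(-6) = 10 - 804 = -794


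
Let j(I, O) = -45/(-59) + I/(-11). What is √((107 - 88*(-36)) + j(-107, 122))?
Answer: √1383851667/649 ≈ 57.319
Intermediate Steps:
j(I, O) = 45/59 - I/11 (j(I, O) = -45*(-1/59) + I*(-1/11) = 45/59 - I/11)
√((107 - 88*(-36)) + j(-107, 122)) = √((107 - 88*(-36)) + (45/59 - 1/11*(-107))) = √((107 + 3168) + (45/59 + 107/11)) = √(3275 + 6808/649) = √(2132283/649) = √1383851667/649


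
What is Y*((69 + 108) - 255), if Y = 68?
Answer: -5304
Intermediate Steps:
Y*((69 + 108) - 255) = 68*((69 + 108) - 255) = 68*(177 - 255) = 68*(-78) = -5304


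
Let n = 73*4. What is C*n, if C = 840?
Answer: 245280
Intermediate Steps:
n = 292
C*n = 840*292 = 245280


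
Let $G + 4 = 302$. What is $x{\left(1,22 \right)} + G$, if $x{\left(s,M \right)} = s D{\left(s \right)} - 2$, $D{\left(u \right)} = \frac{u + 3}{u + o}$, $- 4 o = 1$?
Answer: $\frac{904}{3} \approx 301.33$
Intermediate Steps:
$o = - \frac{1}{4}$ ($o = \left(- \frac{1}{4}\right) 1 = - \frac{1}{4} \approx -0.25$)
$D{\left(u \right)} = \frac{3 + u}{- \frac{1}{4} + u}$ ($D{\left(u \right)} = \frac{u + 3}{u - \frac{1}{4}} = \frac{3 + u}{- \frac{1}{4} + u}$)
$x{\left(s,M \right)} = -2 + \frac{4 s \left(3 + s\right)}{-1 + 4 s}$ ($x{\left(s,M \right)} = s \frac{4 \left(3 + s\right)}{-1 + 4 s} - 2 = \frac{4 s \left(3 + s\right)}{-1 + 4 s} - 2 = -2 + \frac{4 s \left(3 + s\right)}{-1 + 4 s}$)
$G = 298$ ($G = -4 + 302 = 298$)
$x{\left(1,22 \right)} + G = \frac{2 \left(1 + 2 \cdot 1 + 2 \cdot 1^{2}\right)}{-1 + 4 \cdot 1} + 298 = \frac{2 \left(1 + 2 + 2 \cdot 1\right)}{-1 + 4} + 298 = \frac{2 \left(1 + 2 + 2\right)}{3} + 298 = 2 \cdot \frac{1}{3} \cdot 5 + 298 = \frac{10}{3} + 298 = \frac{904}{3}$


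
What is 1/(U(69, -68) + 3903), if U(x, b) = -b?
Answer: 1/3971 ≈ 0.00025183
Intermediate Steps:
1/(U(69, -68) + 3903) = 1/(-1*(-68) + 3903) = 1/(68 + 3903) = 1/3971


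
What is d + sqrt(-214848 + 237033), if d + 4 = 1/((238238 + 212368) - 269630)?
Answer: -723903/180976 + 3*sqrt(2465) ≈ 144.95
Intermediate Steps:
d = -723903/180976 (d = -4 + 1/((238238 + 212368) - 269630) = -4 + 1/(450606 - 269630) = -4 + 1/180976 = -723903/180976 ≈ -4.0000)
d + sqrt(-214848 + 237033) = -723903/180976 + sqrt(-214848 + 237033) = -723903/180976 + sqrt(22185) = -723903/180976 + 3*sqrt(2465)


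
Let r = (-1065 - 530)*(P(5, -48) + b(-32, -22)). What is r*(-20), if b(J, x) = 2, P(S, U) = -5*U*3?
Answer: 23031800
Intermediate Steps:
P(S, U) = -15*U
r = -1151590 (r = (-1065 - 530)*(-15*(-48) + 2) = -1595*(720 + 2) = -1595*722 = -1151590)
r*(-20) = -1151590*(-20) = 23031800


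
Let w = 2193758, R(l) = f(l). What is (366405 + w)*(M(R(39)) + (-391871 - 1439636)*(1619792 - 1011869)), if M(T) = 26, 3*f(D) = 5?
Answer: -2850524475316079405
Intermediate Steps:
f(D) = 5/3 (f(D) = (⅓)*5 = 5/3)
R(l) = 5/3
(366405 + w)*(M(R(39)) + (-391871 - 1439636)*(1619792 - 1011869)) = (366405 + 2193758)*(26 + (-391871 - 1439636)*(1619792 - 1011869)) = 2560163*(26 - 1831507*607923) = 2560163*(26 - 1113415229961) = 2560163*(-1113415229935) = -2850524475316079405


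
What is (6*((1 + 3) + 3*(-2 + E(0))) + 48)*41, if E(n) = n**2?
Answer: 1476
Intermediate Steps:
(6*((1 + 3) + 3*(-2 + E(0))) + 48)*41 = (6*((1 + 3) + 3*(-2 + 0**2)) + 48)*41 = (6*(4 + 3*(-2 + 0)) + 48)*41 = (6*(4 + 3*(-2)) + 48)*41 = (6*(4 - 6) + 48)*41 = (6*(-2) + 48)*41 = (-12 + 48)*41 = 36*41 = 1476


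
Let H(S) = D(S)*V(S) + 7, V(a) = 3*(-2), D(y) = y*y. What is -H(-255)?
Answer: 390143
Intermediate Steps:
D(y) = y**2
V(a) = -6
H(S) = 7 - 6*S**2 (H(S) = S**2*(-6) + 7 = -6*S**2 + 7 = 7 - 6*S**2)
-H(-255) = -(7 - 6*(-255)**2) = -(7 - 6*65025) = -(7 - 390150) = -1*(-390143) = 390143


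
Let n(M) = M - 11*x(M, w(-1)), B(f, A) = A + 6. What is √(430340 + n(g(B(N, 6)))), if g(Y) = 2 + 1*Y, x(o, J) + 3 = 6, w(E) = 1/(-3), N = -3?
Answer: 17*√1489 ≈ 655.99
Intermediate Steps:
B(f, A) = 6 + A
w(E) = -⅓
x(o, J) = 3 (x(o, J) = -3 + 6 = 3)
g(Y) = 2 + Y
n(M) = -33 + M (n(M) = M - 11*3 = M - 33 = -33 + M)
√(430340 + n(g(B(N, 6)))) = √(430340 + (-33 + (2 + (6 + 6)))) = √(430340 + (-33 + (2 + 12))) = √(430340 + (-33 + 14)) = √(430340 - 19) = √430321 = 17*√1489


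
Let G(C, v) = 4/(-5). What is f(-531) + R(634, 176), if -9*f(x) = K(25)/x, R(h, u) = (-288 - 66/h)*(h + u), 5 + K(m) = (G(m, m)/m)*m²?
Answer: -353533653635/1514943 ≈ -2.3336e+5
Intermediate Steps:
G(C, v) = -⅘ (G(C, v) = 4*(-⅕) = -⅘)
K(m) = -5 - 4*m/5 (K(m) = -5 + (-4/(5*m))*m² = -5 - 4*m/5)
f(x) = 25/(9*x) (f(x) = -(-5 - ⅘*25)/(9*x) = -(-5 - 20)/(9*x) = -(-25)/(9*x) = 25/(9*x))
f(-531) + R(634, 176) = (25/9)/(-531) + (-66 - 288*634 - 288*176 - 66*176/634) = (25/9)*(-1/531) + (-66 - 182592 - 50688 - 66*176*1/634) = -25/4779 + (-66 - 182592 - 50688 - 5808/317) = -25/4779 - 73976490/317 = -353533653635/1514943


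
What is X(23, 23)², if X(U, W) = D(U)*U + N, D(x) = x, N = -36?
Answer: 243049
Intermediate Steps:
X(U, W) = -36 + U² (X(U, W) = U*U - 36 = U² - 36 = -36 + U²)
X(23, 23)² = (-36 + 23²)² = (-36 + 529)² = 493² = 243049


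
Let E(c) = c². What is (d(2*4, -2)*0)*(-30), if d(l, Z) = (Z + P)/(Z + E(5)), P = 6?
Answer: 0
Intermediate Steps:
d(l, Z) = (6 + Z)/(25 + Z) (d(l, Z) = (Z + 6)/(Z + 5²) = (6 + Z)/(Z + 25) = (6 + Z)/(25 + Z))
(d(2*4, -2)*0)*(-30) = (((6 - 2)/(25 - 2))*0)*(-30) = ((4/23)*0)*(-30) = 0*(-30) = 0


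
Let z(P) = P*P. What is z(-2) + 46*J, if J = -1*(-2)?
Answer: 96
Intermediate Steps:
J = 2
z(P) = P²
z(-2) + 46*J = (-2)² + 46*2 = 4 + 92 = 96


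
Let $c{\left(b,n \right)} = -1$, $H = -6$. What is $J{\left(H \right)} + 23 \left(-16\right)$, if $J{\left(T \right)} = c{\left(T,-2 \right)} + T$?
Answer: $-375$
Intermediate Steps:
$J{\left(T \right)} = -1 + T$
$J{\left(H \right)} + 23 \left(-16\right) = \left(-1 - 6\right) + 23 \left(-16\right) = -7 - 368 = -375$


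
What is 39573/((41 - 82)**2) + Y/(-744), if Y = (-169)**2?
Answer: -18568729/1250664 ≈ -14.847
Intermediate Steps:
Y = 28561
39573/((41 - 82)**2) + Y/(-744) = 39573/((41 - 82)**2) + 28561/(-744) = 39573/((-41)**2) + 28561*(-1/744) = 39573/1681 - 28561/744 = -18568729/1250664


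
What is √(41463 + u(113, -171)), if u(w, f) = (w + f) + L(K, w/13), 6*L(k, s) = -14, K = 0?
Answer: 4*√23289/3 ≈ 203.48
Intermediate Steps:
L(k, s) = -7/3 (L(k, s) = (⅙)*(-14) = -7/3)
u(w, f) = -7/3 + f + w (u(w, f) = (w + f) - 7/3 = (f + w) - 7/3 = -7/3 + f + w)
√(41463 + u(113, -171)) = √(41463 + (-7/3 - 171 + 113)) = √(41463 - 181/3) = √(124208/3) = 4*√23289/3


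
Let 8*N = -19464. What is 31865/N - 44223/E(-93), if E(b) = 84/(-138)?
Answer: 2474228747/34062 ≈ 72639.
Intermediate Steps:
E(b) = -14/23 (E(b) = 84*(-1/138) = -14/23)
N = -2433 (N = (1/8)*(-19464) = -2433)
31865/N - 44223/E(-93) = 31865/(-2433) - 44223/(-14/23) = 31865*(-1/2433) - 44223*(-23/14) = -31865/2433 + 1017129/14 = 2474228747/34062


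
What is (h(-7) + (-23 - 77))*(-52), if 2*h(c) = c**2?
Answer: 3926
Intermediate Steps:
h(c) = c**2/2
(h(-7) + (-23 - 77))*(-52) = ((1/2)*(-7)**2 + (-23 - 77))*(-52) = ((1/2)*49 - 100)*(-52) = (49/2 - 100)*(-52) = -151/2*(-52) = 3926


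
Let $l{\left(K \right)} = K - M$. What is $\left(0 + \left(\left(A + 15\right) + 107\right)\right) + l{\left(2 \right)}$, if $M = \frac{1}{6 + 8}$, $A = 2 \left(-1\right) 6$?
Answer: $\frac{1567}{14} \approx 111.93$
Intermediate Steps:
$A = -12$ ($A = \left(-2\right) 6 = -12$)
$M = \frac{1}{14} \approx 0.071429$
$l{\left(K \right)} = - \frac{1}{14} + K$ ($l{\left(K \right)} = K - \frac{1}{14} = - \frac{1}{14} + K$)
$\left(0 + \left(\left(A + 15\right) + 107\right)\right) + l{\left(2 \right)} = \left(0 + \left(\left(-12 + 15\right) + 107\right)\right) + \left(- \frac{1}{14} + 2\right) = \left(0 + \left(3 + 107\right)\right) + \frac{27}{14} = \left(0 + 110\right) + \frac{27}{14} = 110 + \frac{27}{14} = \frac{1567}{14}$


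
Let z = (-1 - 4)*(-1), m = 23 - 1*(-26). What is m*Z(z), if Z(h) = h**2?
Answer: 1225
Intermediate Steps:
m = 49 (m = 23 + 26 = 49)
z = 5 (z = -5*(-1) = 5)
m*Z(z) = 49*5**2 = 49*25 = 1225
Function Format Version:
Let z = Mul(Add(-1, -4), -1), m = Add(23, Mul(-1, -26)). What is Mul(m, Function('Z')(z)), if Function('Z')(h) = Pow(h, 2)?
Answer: 1225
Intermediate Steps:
m = 49 (m = Add(23, 26) = 49)
z = 5 (z = Mul(-5, -1) = 5)
Mul(m, Function('Z')(z)) = Mul(49, Pow(5, 2)) = Mul(49, 25) = 1225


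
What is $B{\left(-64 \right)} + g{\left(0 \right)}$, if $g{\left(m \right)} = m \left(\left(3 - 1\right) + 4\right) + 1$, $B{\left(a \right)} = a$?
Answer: $-63$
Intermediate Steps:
$g{\left(m \right)} = 1 + 6 m$ ($g{\left(m \right)} = m \left(2 + 4\right) + 1 = m 6 + 1 = 6 m + 1 = 1 + 6 m$)
$B{\left(-64 \right)} + g{\left(0 \right)} = -64 + \left(1 + 6 \cdot 0\right) = -64 + \left(1 + 0\right) = -64 + 1 = -63$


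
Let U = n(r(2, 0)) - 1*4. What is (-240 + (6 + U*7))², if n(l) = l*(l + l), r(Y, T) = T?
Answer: 68644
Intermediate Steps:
n(l) = 2*l² (n(l) = l*(2*l) = 2*l²)
U = -4 (U = 2*0² - 1*4 = 2*0 - 4 = 0 - 4 = -4)
(-240 + (6 + U*7))² = (-240 + (6 - 4*7))² = (-240 + (6 - 28))² = (-240 - 22)² = (-262)² = 68644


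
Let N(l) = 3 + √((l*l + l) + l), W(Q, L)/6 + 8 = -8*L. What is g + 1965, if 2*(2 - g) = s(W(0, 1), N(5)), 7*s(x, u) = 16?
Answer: 13761/7 ≈ 1965.9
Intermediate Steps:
W(Q, L) = -48 - 48*L (W(Q, L) = -48 + 6*(-8*L) = -48 - 48*L)
N(l) = 3 + √(l² + 2*l) (N(l) = 3 + √((l² + l) + l) = 3 + √((l + l²) + l) = 3 + √(l² + 2*l))
s(x, u) = 16/7 (s(x, u) = (⅐)*16 = 16/7)
g = 6/7 (g = 2 - ½*16/7 = 2 - 8/7 = 6/7 ≈ 0.85714)
g + 1965 = 6/7 + 1965 = 13761/7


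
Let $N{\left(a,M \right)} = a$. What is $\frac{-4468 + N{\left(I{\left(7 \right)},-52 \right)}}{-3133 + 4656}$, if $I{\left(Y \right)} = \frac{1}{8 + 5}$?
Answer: $- \frac{58083}{19799} \approx -2.9336$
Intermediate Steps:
$I{\left(Y \right)} = \frac{1}{13}$
$\frac{-4468 + N{\left(I{\left(7 \right)},-52 \right)}}{-3133 + 4656} = \frac{-4468 + \frac{1}{13}}{-3133 + 4656} = - \frac{58083}{13 \cdot 1523} = \left(- \frac{58083}{13}\right) \frac{1}{1523} = - \frac{58083}{19799}$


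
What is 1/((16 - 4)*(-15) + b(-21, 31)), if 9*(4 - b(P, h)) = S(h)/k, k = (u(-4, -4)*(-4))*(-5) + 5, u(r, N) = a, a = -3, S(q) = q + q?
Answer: -495/87058 ≈ -0.0056859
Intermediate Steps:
S(q) = 2*q
u(r, N) = -3
k = -55 (k = -3*(-4)*(-5) + 5 = 12*(-5) + 5 = -60 + 5 = -55)
b(P, h) = 4 + 2*h/495 (b(P, h) = 4 - 2*h/(9*(-55)) = 4 - 2*h*(-1)/(9*55) = 4 - (-2)*h/495 = 4 + 2*h/495)
1/((16 - 4)*(-15) + b(-21, 31)) = 1/((16 - 4)*(-15) + (4 + (2/495)*31)) = 1/(12*(-15) + (4 + 62/495)) = 1/(-180 + 2042/495) = 1/(-87058/495) = -495/87058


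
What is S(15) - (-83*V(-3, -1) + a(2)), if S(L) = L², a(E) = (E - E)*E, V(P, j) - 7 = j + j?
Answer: 640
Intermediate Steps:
V(P, j) = 7 + 2*j (V(P, j) = 7 + (j + j) = 7 + 2*j)
a(E) = 0 (a(E) = 0*E = 0)
S(15) - (-83*V(-3, -1) + a(2)) = 15² - (-83*(7 + 2*(-1)) + 0) = 225 - (-83*(7 - 2) + 0) = 225 - (-83*5 + 0) = 225 - (-415 + 0) = 225 - 1*(-415) = 225 + 415 = 640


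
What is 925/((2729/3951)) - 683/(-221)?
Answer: 809547082/603109 ≈ 1342.3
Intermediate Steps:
925/((2729/3951)) - 683/(-221) = 925/((2729*(1/3951))) - 683*(-1/221) = 925/(2729/3951) + 683/221 = 925*(3951/2729) + 683/221 = 3654675/2729 + 683/221 = 809547082/603109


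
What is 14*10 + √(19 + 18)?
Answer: 140 + √37 ≈ 146.08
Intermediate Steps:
14*10 + √(19 + 18) = 140 + √37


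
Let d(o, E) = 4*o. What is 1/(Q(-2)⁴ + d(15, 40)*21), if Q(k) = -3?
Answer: 1/1341 ≈ 0.00074571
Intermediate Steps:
1/(Q(-2)⁴ + d(15, 40)*21) = 1/((-3)⁴ + (4*15)*21) = 1/(81 + 60*21) = 1/(81 + 1260) = 1/1341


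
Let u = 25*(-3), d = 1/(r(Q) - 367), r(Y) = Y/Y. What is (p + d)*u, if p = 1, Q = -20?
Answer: -9125/122 ≈ -74.795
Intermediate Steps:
r(Y) = 1
d = -1/366 (d = 1/(1 - 367) = 1/(-366) = -1/366 ≈ -0.0027322)
u = -75
(p + d)*u = (1 - 1/366)*(-75) = (365/366)*(-75) = -9125/122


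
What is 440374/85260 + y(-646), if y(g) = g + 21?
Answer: -26423563/42630 ≈ -619.83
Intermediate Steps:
y(g) = 21 + g
440374/85260 + y(-646) = 440374/85260 + (21 - 646) = 440374*(1/85260) - 625 = 220187/42630 - 625 = -26423563/42630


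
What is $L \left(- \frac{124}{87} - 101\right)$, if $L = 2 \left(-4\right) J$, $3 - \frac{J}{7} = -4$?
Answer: $\frac{3493112}{87} \approx 40151.0$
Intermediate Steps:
$J = 49$ ($J = 21 - -28 = 21 + 28 = 49$)
$L = -392$ ($L = 2 \left(-4\right) 49 = \left(-8\right) 49 = -392$)
$L \left(- \frac{124}{87} - 101\right) = - 392 \left(- \frac{124}{87} - 101\right) = \left(-392\right) \left(- \frac{8911}{87}\right) = \frac{3493112}{87}$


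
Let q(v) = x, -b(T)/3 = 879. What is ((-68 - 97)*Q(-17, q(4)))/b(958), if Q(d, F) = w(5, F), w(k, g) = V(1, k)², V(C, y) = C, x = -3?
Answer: 55/879 ≈ 0.062571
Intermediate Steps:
b(T) = -2637 (b(T) = -3*879 = -2637)
q(v) = -3
w(k, g) = 1 (w(k, g) = 1² = 1)
Q(d, F) = 1
((-68 - 97)*Q(-17, q(4)))/b(958) = ((-68 - 97)*1)/(-2637) = -165*1*(-1/2637) = -165*(-1/2637) = 55/879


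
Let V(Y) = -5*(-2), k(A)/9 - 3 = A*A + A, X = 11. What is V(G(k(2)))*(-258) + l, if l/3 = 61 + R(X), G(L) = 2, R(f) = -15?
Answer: -2442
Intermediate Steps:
k(A) = 27 + 9*A + 9*A² (k(A) = 27 + 9*(A*A + A) = 27 + 9*(A² + A) = 27 + 9*(A + A²) = 27 + (9*A + 9*A²) = 27 + 9*A + 9*A²)
l = 138 (l = 3*(61 - 15) = 3*46 = 138)
V(Y) = 10
V(G(k(2)))*(-258) + l = 10*(-258) + 138 = -2580 + 138 = -2442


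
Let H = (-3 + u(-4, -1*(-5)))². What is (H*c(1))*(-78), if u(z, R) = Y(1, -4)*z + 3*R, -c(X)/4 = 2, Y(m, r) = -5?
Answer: 638976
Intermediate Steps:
c(X) = -8 (c(X) = -4*2 = -8)
u(z, R) = -5*z + 3*R
H = 1024 (H = (-3 + (-5*(-4) + 3*(-1*(-5))))² = (-3 + (20 + 3*5))² = (-3 + (20 + 15))² = (-3 + 35)² = 32² = 1024)
(H*c(1))*(-78) = (1024*(-8))*(-78) = -8192*(-78) = 638976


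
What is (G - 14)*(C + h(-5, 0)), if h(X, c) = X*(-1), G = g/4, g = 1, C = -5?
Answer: 0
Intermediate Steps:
G = 1/4 ≈ 0.25000
h(X, c) = -X
(G - 14)*(C + h(-5, 0)) = (1/4 - 14)*(-5 - 1*(-5)) = -55*(-5 + 5)/4 = -55/4*0 = 0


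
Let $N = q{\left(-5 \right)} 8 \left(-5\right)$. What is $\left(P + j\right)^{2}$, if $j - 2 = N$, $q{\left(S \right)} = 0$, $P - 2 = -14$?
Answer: $100$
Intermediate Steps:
$P = -12$ ($P = 2 - 14 = -12$)
$N = 0$ ($N = 0 \cdot 8 \left(-5\right) = 0 \left(-5\right) = 0$)
$j = 2$ ($j = 2 + 0 = 2$)
$\left(P + j\right)^{2} = \left(-12 + 2\right)^{2} = \left(-10\right)^{2} = 100$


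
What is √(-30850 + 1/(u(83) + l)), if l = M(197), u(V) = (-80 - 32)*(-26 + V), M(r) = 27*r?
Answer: 11*I*√289180515/1065 ≈ 175.64*I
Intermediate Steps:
u(V) = 2912 - 112*V (u(V) = -112*(-26 + V) = 2912 - 112*V)
l = 5319 (l = 27*197 = 5319)
√(-30850 + 1/(u(83) + l)) = √(-30850 + 1/((2912 - 112*83) + 5319)) = √(-30850 + 1/((2912 - 9296) + 5319)) = √(-30850 + 1/(-6384 + 5319)) = √(-30850 + 1/(-1065)) = √(-30850 - 1/1065) = √(-32855251/1065) = 11*I*√289180515/1065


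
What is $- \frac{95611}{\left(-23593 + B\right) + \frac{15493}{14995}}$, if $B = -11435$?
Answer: $\frac{1433686945}{525229367} \approx 2.7296$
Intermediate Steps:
$- \frac{95611}{\left(-23593 + B\right) + \frac{15493}{14995}} = - \frac{95611}{\left(-23593 - 11435\right) + \frac{15493}{14995}} = - \frac{95611}{-35028 + 15493 \cdot \frac{1}{14995}} = - \frac{95611}{-35028 + \frac{15493}{14995}} = - \frac{95611}{- \frac{525229367}{14995}} = \left(-95611\right) \left(- \frac{14995}{525229367}\right) = \frac{1433686945}{525229367}$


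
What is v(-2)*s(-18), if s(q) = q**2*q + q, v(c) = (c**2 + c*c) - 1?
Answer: -40950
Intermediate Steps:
v(c) = -1 + 2*c**2 (v(c) = (c**2 + c**2) - 1 = 2*c**2 - 1 = -1 + 2*c**2)
s(q) = q + q**3 (s(q) = q**3 + q = q + q**3)
v(-2)*s(-18) = (-1 + 2*(-2)**2)*(-18 + (-18)**3) = (-1 + 2*4)*(-18 - 5832) = (-1 + 8)*(-5850) = 7*(-5850) = -40950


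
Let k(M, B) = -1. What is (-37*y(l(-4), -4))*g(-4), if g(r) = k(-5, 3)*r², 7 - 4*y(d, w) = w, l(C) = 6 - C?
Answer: 1628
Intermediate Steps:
y(d, w) = 7/4 - w/4
g(r) = -r²
(-37*y(l(-4), -4))*g(-4) = (-37*(7/4 - ¼*(-4)))*(-1*(-4)²) = (-37*(7/4 + 1))*(-1*16) = -37*11/4*(-16) = -407/4*(-16) = 1628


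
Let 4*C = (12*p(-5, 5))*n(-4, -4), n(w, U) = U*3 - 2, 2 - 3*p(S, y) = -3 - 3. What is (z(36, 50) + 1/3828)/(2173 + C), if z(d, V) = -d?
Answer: -137807/7889508 ≈ -0.017467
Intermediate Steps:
p(S, y) = 8/3 (p(S, y) = ⅔ - (-3 - 3)/3 = ⅔ - ⅓*(-6) = ⅔ + 2 = 8/3)
n(w, U) = -2 + 3*U (n(w, U) = 3*U - 2 = -2 + 3*U)
C = -112 (C = ((12*(8/3))*(-2 + 3*(-4)))/4 = (32*(-2 - 12))/4 = (32*(-14))/4 = (¼)*(-448) = -112)
(z(36, 50) + 1/3828)/(2173 + C) = (-1*36 + 1/3828)/(2173 - 112) = (-36 + 1/3828)/2061 = -137807/3828*1/2061 = -137807/7889508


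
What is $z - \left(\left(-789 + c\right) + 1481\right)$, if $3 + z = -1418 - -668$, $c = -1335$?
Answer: $-110$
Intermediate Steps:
$z = -753$ ($z = -3 - 750 = -753$)
$z - \left(\left(-789 + c\right) + 1481\right) = -753 - \left(\left(-789 - 1335\right) + 1481\right) = -753 - \left(-2124 + 1481\right) = -753 - -643 = -753 + 643 = -110$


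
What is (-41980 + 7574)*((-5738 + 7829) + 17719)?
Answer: -681582860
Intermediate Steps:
(-41980 + 7574)*((-5738 + 7829) + 17719) = -34406*(2091 + 17719) = -34406*19810 = -681582860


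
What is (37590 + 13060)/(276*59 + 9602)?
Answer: 25325/12943 ≈ 1.9567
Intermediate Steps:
(37590 + 13060)/(276*59 + 9602) = 50650/(16284 + 9602) = 50650/25886 = 50650*(1/25886) = 25325/12943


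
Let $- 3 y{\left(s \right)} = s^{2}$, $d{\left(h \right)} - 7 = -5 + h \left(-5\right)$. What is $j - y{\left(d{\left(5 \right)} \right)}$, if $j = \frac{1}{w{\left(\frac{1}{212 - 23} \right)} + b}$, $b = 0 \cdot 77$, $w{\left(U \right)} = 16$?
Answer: $\frac{8467}{48} \approx 176.4$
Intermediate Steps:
$b = 0$
$d{\left(h \right)} = 2 - 5 h$ ($d{\left(h \right)} = 7 + \left(-5 + h \left(-5\right)\right) = 7 - \left(5 + 5 h\right) = 2 - 5 h$)
$j = \frac{1}{16}$ ($j = \frac{1}{16 + 0} = \frac{1}{16} \approx 0.0625$)
$y{\left(s \right)} = - \frac{s^{2}}{3}$
$j - y{\left(d{\left(5 \right)} \right)} = \frac{1}{16} - - \frac{\left(2 - 25\right)^{2}}{3} = \frac{1}{16} - - \frac{\left(-23\right)^{2}}{3} = \frac{1}{16} - \left(- \frac{1}{3}\right) 529 = \frac{1}{16} - - \frac{529}{3} = \frac{1}{16} + \frac{529}{3} = \frac{8467}{48}$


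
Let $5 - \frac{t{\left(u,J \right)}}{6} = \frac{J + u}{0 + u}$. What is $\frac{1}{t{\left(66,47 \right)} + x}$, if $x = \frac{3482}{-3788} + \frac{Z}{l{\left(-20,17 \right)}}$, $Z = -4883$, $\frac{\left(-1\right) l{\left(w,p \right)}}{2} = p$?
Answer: $\frac{177089}{28763805} \approx 0.0061567$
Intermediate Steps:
$l{\left(w,p \right)} = - 2 p$
$t{\left(u,J \right)} = 30 - \frac{6 \left(J + u\right)}{u}$ ($t{\left(u,J \right)} = 30 - 6 \frac{J + u}{0 + u} = 30 - 6 \frac{J + u}{u} = 30 - \frac{6 \left(J + u\right)}{u}$)
$x = \frac{2297302}{16099}$ ($x = \frac{3482}{-3788} - \frac{4883}{\left(-2\right) 17} = 3482 \left(- \frac{1}{3788}\right) - \frac{4883}{-34} = - \frac{1741}{1894} - - \frac{4883}{34} = - \frac{1741}{1894} + \frac{4883}{34} = \frac{2297302}{16099} \approx 142.7$)
$\frac{1}{t{\left(66,47 \right)} + x} = \frac{1}{\left(24 - \frac{282}{66}\right) + \frac{2297302}{16099}} = \frac{1}{\left(24 - 282 \cdot \frac{1}{66}\right) + \frac{2297302}{16099}} = \frac{1}{\left(24 - \frac{47}{11}\right) + \frac{2297302}{16099}} = \frac{1}{\frac{217}{11} + \frac{2297302}{16099}} = \frac{1}{\frac{28763805}{177089}} = \frac{177089}{28763805}$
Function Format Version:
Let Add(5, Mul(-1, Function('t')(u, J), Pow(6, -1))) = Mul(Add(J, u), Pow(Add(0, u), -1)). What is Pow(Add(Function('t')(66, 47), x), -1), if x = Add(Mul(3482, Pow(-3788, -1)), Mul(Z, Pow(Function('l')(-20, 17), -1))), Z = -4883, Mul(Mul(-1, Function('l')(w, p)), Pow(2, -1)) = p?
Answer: Rational(177089, 28763805) ≈ 0.0061567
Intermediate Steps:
Function('l')(w, p) = Mul(-2, p)
Function('t')(u, J) = Add(30, Mul(-6, Pow(u, -1), Add(J, u))) (Function('t')(u, J) = Add(30, Mul(-6, Mul(Add(J, u), Pow(Add(0, u), -1)))) = Add(30, Mul(-6, Mul(Add(J, u), Pow(u, -1)))) = Add(30, Mul(-6, Mul(Pow(u, -1), Add(J, u)))) = Add(30, Mul(-6, Pow(u, -1), Add(J, u))))
x = Rational(2297302, 16099) (x = Add(Mul(3482, Pow(-3788, -1)), Mul(-4883, Pow(Mul(-2, 17), -1))) = Add(Mul(3482, Rational(-1, 3788)), Mul(-4883, Pow(-34, -1))) = Add(Rational(-1741, 1894), Mul(-4883, Rational(-1, 34))) = Add(Rational(-1741, 1894), Rational(4883, 34)) = Rational(2297302, 16099) ≈ 142.70)
Pow(Add(Function('t')(66, 47), x), -1) = Pow(Add(Add(24, Mul(-6, 47, Pow(66, -1))), Rational(2297302, 16099)), -1) = Pow(Add(Add(24, Mul(-6, 47, Rational(1, 66))), Rational(2297302, 16099)), -1) = Pow(Add(Add(24, Rational(-47, 11)), Rational(2297302, 16099)), -1) = Pow(Add(Rational(217, 11), Rational(2297302, 16099)), -1) = Pow(Rational(28763805, 177089), -1) = Rational(177089, 28763805)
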